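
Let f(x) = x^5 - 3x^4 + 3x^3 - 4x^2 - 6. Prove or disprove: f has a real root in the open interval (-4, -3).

f has no root in that interval.

f(-4) = -2054 and f(-3) = -609, both negative, so a sign-change argument is unavailable; we show f keeps this sign on the whole interval.
Shift to the endpoint -3: with x = -3 − u (0 < u < 1), one computes f(-3 − u) = -u^5 - 18u^4 - 129u^3 - 463u^2 - 834u - 609.
All 6 nonzero coefficients of this polynomial in u are negative; hence for u > 0 the value is a sum of negative terms (the constant -609 among them).
Therefore f(x) < 0 throughout (-4, -3), and f has no zero there.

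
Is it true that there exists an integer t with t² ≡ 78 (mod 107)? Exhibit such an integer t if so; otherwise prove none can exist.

No, no such integer exists.

107 is prime, so by Euler's criterion 78 is a square mod 107 iff 78^((107−1)/2) = 78^53 ≡ 1 (mod 107).
Repeated squaring mod 107: 78^2 = 6084 ≡ 92; 78^4 ≡ 92² = 8464 ≡ 11; 78^8 ≡ 11² = 121 ≡ 14; 78^16 ≡ 14² = 196 ≡ 89; 78^32 ≡ 89² = 7921 ≡ 3.
Since 53 = 32 + 16 + 4 + 1, 78^53 ≡ 3 · 89 · 11 · 78; multiplying out mod 107: 3·89 = 267 ≡ 53, then 53·11 = 583 ≡ 48, then 48·78 = 3744 ≡ 106. Thus 78^53 ≡ 106 ≡ −1 (mod 107).
By Euler's criterion 78 is a quadratic non-residue mod 107: no t satisfies t² ≡ 78 (mod 107).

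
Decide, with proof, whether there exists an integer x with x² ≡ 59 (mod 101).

101 is prime, so by Euler's criterion 59 is a square mod 101 iff 59^((101−1)/2) = 59^50 ≡ 1 (mod 101).
Squaring successively (mod 101): 59^2 = 3481 ≡ 47; 59^4 ≡ 47² = 2209 ≡ 88; 59^8 ≡ 88² = 7744 ≡ 68; 59^16 ≡ 68² = 4624 ≡ 79; 59^32 ≡ 79² = 6241 ≡ 80.
Since 50 = 32 + 16 + 2, 59^50 ≡ 80 · 79 · 47; multiplying out mod 101: 80·79 = 6320 ≡ 58, then 58·47 = 2726 ≡ 100. Thus 59^50 ≡ 100 ≡ −1 (mod 101).
The value −1 means 59 is a non-residue modulo 101, so x² ≡ 59 (mod 101) is impossible.

No, no such integer exists.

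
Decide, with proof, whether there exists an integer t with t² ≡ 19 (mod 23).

23 is prime, so by Euler's criterion 19 is a square mod 23 iff 19^((23−1)/2) = 19^11 ≡ 1 (mod 23).
Repeated squaring mod 23: 19^2 = 361 ≡ 16; 19^4 ≡ 16² = 256 ≡ 3; 19^8 ≡ 3² = 9 ≡ 9.
Since 11 = 8 + 2 + 1, 19^11 ≡ 9 · 16 · 19; multiplying out mod 23: 9·16 = 144 ≡ 6, then 6·19 = 114 ≡ 22. Thus 19^11 ≡ 22 ≡ −1 (mod 23).
The value −1 means 19 is a non-residue modulo 23, so t² ≡ 19 (mod 23) is impossible.

No, no such integer exists.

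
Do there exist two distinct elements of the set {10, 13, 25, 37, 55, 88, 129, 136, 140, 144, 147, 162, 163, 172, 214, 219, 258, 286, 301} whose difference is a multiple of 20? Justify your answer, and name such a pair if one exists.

There is no such pair.

Reduce each element modulo 20: 10↦10, 13↦13, 25↦5, 37↦17, 55↦15, 88↦8, 129↦9, 136↦16, 140↦0, 144↦4, 147↦7, 162↦2, 163↦3, 172↦12, 214↦14, 219↦19, 258↦18, 286↦6, 301↦1.
No residue repeats among the 19 elements, so no pair has difference ≡ 0 (mod 20).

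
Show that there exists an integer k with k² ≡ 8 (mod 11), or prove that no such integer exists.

Computing k² mod 11 for k = 0, 1, …, 5 (enough, by the symmetry k ↦ 11 − k) gives 0, 1, 4, 9, 5, 3.
The set of squares mod 11 is therefore {0, 1, 3, 4, 5, 9}, which does not contain 8.
Therefore k² ≡ 8 (mod 11) has no solution.

No such integer exists.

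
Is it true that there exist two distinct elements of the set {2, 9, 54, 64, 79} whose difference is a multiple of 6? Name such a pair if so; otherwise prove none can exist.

No such pair exists.

Two integers differ by a multiple of 6 exactly when they have the same residue mod 6. The residues are 2↦2, 9↦3, 54↦0, 64↦4, 79↦1.
All 5 residues are distinct, so no two elements differ by a multiple of 6.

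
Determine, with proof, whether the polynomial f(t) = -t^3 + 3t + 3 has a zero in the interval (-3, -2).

No such root exists.

f(-3) = 21 and f(-2) = 5, both positive, so a sign-change argument is unavailable; we show f keeps this sign on the whole interval.
Substitute t = -2 − u, where 0 < u < 1 on the interval. Expanding, f(-2 − u) = u^3 + 6u^2 + 9u + 5.
All 4 nonzero coefficients of this polynomial in u are positive; hence for u > 0 the value is a sum of positive terms (the constant 5 among them).
So f is strictly positive on (-3, -2); no root exists in the interval.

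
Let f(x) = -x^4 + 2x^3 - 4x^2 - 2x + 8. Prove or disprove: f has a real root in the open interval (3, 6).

No.

The endpoint values f(3) = -61 and f(6) = -1012 are both negative. Claim: f(x) < 0 for every x in (3, 6).
Shift to the endpoint 3: with x = 3 + u (0 < u < 3), one computes f(3 + u) = -u^4 - 10u^3 - 40u^2 - 80u - 61.
The nonzero coefficients here are all negative, so for u > 0 every term is negative (or zero), and the constant term -61 is strictly negative.
So f is strictly negative on (3, 6); no root exists in the interval.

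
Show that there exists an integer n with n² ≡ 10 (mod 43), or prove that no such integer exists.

n = 28 works: 28² = 784, and 784 − 10 = 774 = 18·43.

n = 28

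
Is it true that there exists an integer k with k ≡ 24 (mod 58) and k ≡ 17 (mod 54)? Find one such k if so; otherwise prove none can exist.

Both moduli are multiples of 2 = gcd(58, 54), so any solution would satisfy k ≡ 24 and k ≡ 17 modulo 2 simultaneously.
However 24 ≡ 0 and 17 ≡ 1 (mod 2), and 0 ≠ 1.
So no integer satisfies both congruences.

No such integer exists.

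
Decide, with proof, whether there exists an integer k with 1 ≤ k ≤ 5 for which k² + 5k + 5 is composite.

k = 5

At k = 5: 5² + 5·5 + 5 = 55 = 5·11, which is composite.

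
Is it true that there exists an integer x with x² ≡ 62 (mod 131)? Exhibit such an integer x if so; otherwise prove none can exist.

x = 18

Take x = 18. Then 18² = 324 = 2·131 + 62, so 18² ≡ 62 (mod 131).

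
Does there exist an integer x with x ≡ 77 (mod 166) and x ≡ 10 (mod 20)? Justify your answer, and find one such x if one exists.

No such integer exists.

gcd(166, 20) = 2. If x ≡ 77 (mod 166) and x ≡ 10 (mod 20), then x ≡ 77 (mod 2) and x ≡ 10 (mod 2).
But 77 mod 2 = 1 while 10 mod 2 = 0, a contradiction.
So no integer satisfies both congruences.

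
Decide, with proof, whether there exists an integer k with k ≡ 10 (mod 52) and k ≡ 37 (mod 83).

k = 2610

gcd(52, 83) = 1, so the Chinese Remainder Theorem guarantees exactly one residue class mod 4316 satisfying both.
Any solution of the first congruence is k = 10 + 52t; substituting into the second, 52t ≡ 37 − 10 ≡ 27 (mod 83).
Invert 52 mod 83 by the Euclidean algorithm: 83 = 1·52 + 31, 52 = 1·31 + 21, 31 = 1·21 + 10, 21 = 2·10 + 1, 10 = 10·1 + 0; back-substituting, 1 = 21 − 2·10 = 21 − 2·(31 − 1·21) = −2·31 + 3·21 = −2·31 + 3·(52 − 1·31) = 3·52 − 5·31 = 3·52 − 5·(83 − 1·52) = −5·83 + 8·52. Hence 52·8 ≡ 1, so 52⁻¹ ≡ 8 (mod 83).
Therefore t ≡ 8·27 = 216 ≡ 50 (mod 83).
Taking t = 50 gives k = 10 + 52·50 = 2610.
Verify: 2610 = 50·52 + 10 and 2610 = 31·83 + 37. ✓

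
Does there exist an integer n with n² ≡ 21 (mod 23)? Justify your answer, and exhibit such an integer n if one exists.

23 is prime, so by Euler's criterion 21 is a square mod 23 iff 21^((23−1)/2) = 21^11 ≡ 1 (mod 23).
Repeated squaring mod 23: 21^2 = 441 ≡ 4; 21^4 ≡ 4² = 16 ≡ 16; 21^8 ≡ 16² = 256 ≡ 3.
Since 11 = 8 + 2 + 1, 21^11 ≡ 3 · 4 · 21; multiplying out mod 23: 3·4 = 12 ≡ 12, then 12·21 = 252 ≡ 22. Thus 21^11 ≡ 22 ≡ −1 (mod 23).
By Euler's criterion 21 is a quadratic non-residue mod 23: no n satisfies n² ≡ 21 (mod 23).

No such integer exists.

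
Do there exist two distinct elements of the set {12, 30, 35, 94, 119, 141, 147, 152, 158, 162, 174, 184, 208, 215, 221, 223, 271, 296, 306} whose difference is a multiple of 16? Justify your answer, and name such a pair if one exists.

Both 30 and 94 leave remainder 14 on division by 16; their difference 64 = 4·16 is a multiple of 16.

Yes: 30 and 94.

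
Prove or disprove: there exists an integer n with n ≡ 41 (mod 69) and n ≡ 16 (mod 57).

No such integer exists.

Both moduli are multiples of 3 = gcd(69, 57), so any solution would satisfy n ≡ 41 and n ≡ 16 modulo 3 simultaneously.
However 41 ≡ 2 and 16 ≡ 1 (mod 3), and 2 ≠ 1.
Therefore no such n exists.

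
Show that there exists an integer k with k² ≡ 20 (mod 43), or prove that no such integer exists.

43 is prime, so by Euler's criterion 20 is a square mod 43 iff 20^((43−1)/2) = 20^21 ≡ 1 (mod 43).
Squaring successively (mod 43): 20^2 = 400 ≡ 13; 20^4 ≡ 13² = 169 ≡ 40; 20^8 ≡ 40² = 1600 ≡ 9; 20^16 ≡ 9² = 81 ≡ 38.
Since 21 = 16 + 4 + 1, 20^21 ≡ 38 · 40 · 20; multiplying out mod 43: 38·40 = 1520 ≡ 15, then 15·20 = 300 ≡ 42. Thus 20^21 ≡ 42 ≡ −1 (mod 43).
The value −1 means 20 is a non-residue modulo 43, so k² ≡ 20 (mod 43) is impossible.

No such integer exists.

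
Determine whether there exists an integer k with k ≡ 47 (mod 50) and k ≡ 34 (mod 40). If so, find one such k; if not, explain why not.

No, no such integer exists.

Reduce both congruences modulo 10, which divides 50 and 40: they say k ≡ 47 (mod 10) and k ≡ 34 (mod 10).
But 47 mod 10 = 7 while 34 mod 10 = 4, a contradiction.
So no integer satisfies both congruences.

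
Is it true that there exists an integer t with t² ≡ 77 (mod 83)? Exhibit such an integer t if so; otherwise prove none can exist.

t = 34 works: 34² = 1156, and 1156 − 77 = 1079 = 13·83.

t = 34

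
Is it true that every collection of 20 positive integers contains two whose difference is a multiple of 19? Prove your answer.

There are exactly 19 possible remainders on division by 19.
Since 20 > 19, two of the 20 integers must share a residue class by the pigeonhole principle; call them a and b.
Then a ≡ b (mod 19), i.e. 19 ∣ (a − b).

Yes.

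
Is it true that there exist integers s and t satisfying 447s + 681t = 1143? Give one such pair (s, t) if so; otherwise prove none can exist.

Since gcd(447, 681) = 3 and 1143 = 3·381, Bézout's identity guarantees a solution.
Dividing through by 3 reduces the equation to 149s + 227t = 381.
Dividing repeatedly: 227 = 1·149 + 78, 149 = 1·78 + 71, 78 = 1·71 + 7, 71 = 10·7 + 1, 7 = 7·1 + 0.
Working back up the chain: 1 = 71 − 10·7 = 71 − 10·(78 − 1·71) = −10·78 + 11·71 = −10·78 + 11·(149 − 1·78) = 11·149 − 21·78 = 11·149 − 21·(227 − 1·149) = −21·227 + 32·149. So 149·32 + 227·(-21) = 1.
Times 381: 149·12192 + 227·(-8001) = 381, so (12192, -8001) solves it.
The general solution is s = 12192 + 227k, t = -8001 − 149k; taking k = -53 gives the smaller pair s = 161, t = -104.
Indeed 447·161 + 681·(-104) = 71967 − 70824 = 1143.

s = 161, t = -104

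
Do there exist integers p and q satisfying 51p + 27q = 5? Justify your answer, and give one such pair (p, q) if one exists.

There are no such integers.

gcd(51, 27) = 3, so every integer of the form 51p + 27q is a multiple of 3.
But 5 = 3·1 + 2, so 3 ∤ 5.
Therefore 51p + 27q = 5 has no solution in integers.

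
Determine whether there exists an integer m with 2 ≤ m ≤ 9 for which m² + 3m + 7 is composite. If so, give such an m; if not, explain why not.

At m = 8: 8² + 3·8 + 7 = 95 = 5·19, which is composite.

m = 8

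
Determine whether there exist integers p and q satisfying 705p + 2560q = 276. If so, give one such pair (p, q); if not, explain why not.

There are no such integers.

Any value of 705p + 2560q is a multiple of gcd(705, 2560) = 5.
However 276 leaves remainder 1 on division by 5.
Hence no integers p, q satisfy the equation.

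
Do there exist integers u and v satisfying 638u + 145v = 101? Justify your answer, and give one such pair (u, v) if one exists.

Both 638 and 145 are divisible by gcd(638, 145) = 29, hence so is any combination 638u + 145v.
But 101 is not a multiple of 29 (it leaves remainder 14).
Therefore 638u + 145v = 101 has no solution in integers.

No such integers exist.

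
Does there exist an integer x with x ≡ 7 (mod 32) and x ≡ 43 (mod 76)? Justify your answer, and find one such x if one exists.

Here gcd(32, 76) = 4, and both 7 and 43 leave remainder 3 mod 4, so the system is consistent.
Put x = 7 + 32t, so we need 32t ≡ 36 (mod 76), equivalently (divide by 4) 8t ≡ 9 (mod 19).
Note 8·12 = 96 ≡ 1 (mod 19) (as 96 − 1 = 5·19), so 8⁻¹ ≡ 12.
Therefore t ≡ 12·9 = 108 ≡ 13 (mod 19).
Then x = 7 + 32·13 = 423.
Verify: 423 = 13·32 + 7 and 423 = 5·76 + 43. ✓

x = 423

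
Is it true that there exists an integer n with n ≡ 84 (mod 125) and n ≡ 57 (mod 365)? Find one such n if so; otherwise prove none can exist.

No, no such integer exists.

gcd(125, 365) = 5. If n ≡ 84 (mod 125) and n ≡ 57 (mod 365), then n ≡ 84 (mod 5) and n ≡ 57 (mod 5).
These are incompatible: 84 − 57 = 27 is not divisible by 5.
Therefore no such n exists.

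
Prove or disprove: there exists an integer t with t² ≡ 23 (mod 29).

t = 20

t = 20 works: 20² = 400, and 400 − 23 = 377 = 13·29.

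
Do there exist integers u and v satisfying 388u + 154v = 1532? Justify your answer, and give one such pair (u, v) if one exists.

Since gcd(388, 154) = 2 and 1532 = 2·766, Bézout's identity guarantees a solution.
Dividing through by 2 reduces the equation to 194u + 77v = 766.
Run the Euclidean algorithm on 194 and 77: 194 = 2·77 + 40, 77 = 1·40 + 37, 40 = 1·37 + 3, 37 = 12·3 + 1, 3 = 3·1 + 0.
Back-substituting, 1 = 37 − 12·3 = 37 − 12·(40 − 1·37) = −12·40 + 13·37 = −12·40 + 13·(77 − 1·40) = 13·77 − 25·40 = 13·77 − 25·(194 − 2·77) = −25·194 + 63·77; that is, 194·(-25) + 77·63 = 1.
Multiplying through by 766: u = (-25)·766 = -19150, v = 63·766 = 48258 is a solution.
Adding 249·77 to u and subtracting 249·194 from v gives the tidier solution (23, -48).
Indeed 388·23 + 154·(-48) = 8924 − 7392 = 1532.

u = 23, v = -48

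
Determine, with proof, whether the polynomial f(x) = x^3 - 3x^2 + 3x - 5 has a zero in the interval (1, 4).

f(1) = -4 and f(4) = 23, which have opposite signs.
f is continuous everywhere (it is a polynomial), in particular on [1, 4].
By the Intermediate Value Theorem, f takes the value 0 somewhere in the open interval.

Such a root exists.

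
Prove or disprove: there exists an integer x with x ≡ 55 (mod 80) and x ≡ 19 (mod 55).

Both moduli are multiples of 5 = gcd(80, 55), so any solution would satisfy x ≡ 55 and x ≡ 19 modulo 5 simultaneously.
However 55 ≡ 0 and 19 ≡ 4 (mod 5), and 0 ≠ 4.
So no integer satisfies both congruences.

There is no such integer.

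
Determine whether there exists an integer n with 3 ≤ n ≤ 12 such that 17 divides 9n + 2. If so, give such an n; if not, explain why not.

No such integer n in that range exists.

The values of 9n + 2 for n = 3, 4, …, 12 are 29, 38, 47, 56, 65, 74, 83, 92, 101, 110; reduced mod 17 these are 12, 4, 13, 5, 14, 6, 15, 7, 16, 8.
The residue 0 does not occur, so no n in [3, 12] makes 9n + 2 a multiple of 17.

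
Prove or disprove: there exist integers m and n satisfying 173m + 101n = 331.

m = 6, n = -7

Since gcd(173, 101) = 1, every integer is an integer combination of 173 and 101.
Dividing repeatedly: 173 = 1·101 + 72, 101 = 1·72 + 29, 72 = 2·29 + 14, 29 = 2·14 + 1, 14 = 14·1 + 0.
Unwinding: 1 = 29 − 2·14 = 29 − 2·(72 − 2·29) = −2·72 + 5·29 = −2·72 + 5·(101 − 1·72) = 5·101 − 7·72 = 5·101 − 7·(173 − 1·101) = −7·173 + 12·101, i.e. 173·(-7) + 101·12 = 1.
Multiplying through by 331: m = (-7)·331 = -2317, n = 12·331 = 3972 is a solution.
Adding 23·101 to m and subtracting 23·173 from n gives the tidier solution (6, -7).
Indeed 173·6 + 101·(-7) = 1038 − 707 = 331.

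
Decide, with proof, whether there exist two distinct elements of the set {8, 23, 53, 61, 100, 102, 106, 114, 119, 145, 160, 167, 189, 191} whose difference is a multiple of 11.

Both 23 and 100 leave remainder 1 on division by 11; their difference 77 = 7·11 is a multiple of 11.

23 and 100 are such a pair.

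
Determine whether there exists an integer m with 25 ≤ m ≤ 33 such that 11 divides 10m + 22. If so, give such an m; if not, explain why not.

Scanning upward from m = 25 gives 272, 282, 292, 302, 312, 322, 332, 342, none divisible by 11. m = 33 works, since 10·33 + 22 = 352 = 32·11.

m = 33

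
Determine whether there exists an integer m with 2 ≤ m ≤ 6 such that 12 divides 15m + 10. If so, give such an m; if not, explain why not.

At m = 2, 15·2 + 10 = 40 ≡ 4 (mod 12), and each step in m adds 15 ≡ 3 (mod 12), giving residues 4, 7, 10, 1, 4 for m = 2, 3, …, 6.
None is 0, so 12 never divides 15m + 10 on this range.

No, no such integer m in that range exists.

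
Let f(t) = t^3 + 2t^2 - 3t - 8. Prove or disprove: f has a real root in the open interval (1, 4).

Such a root exists.

f(1) = -8 and f(4) = 76, which have opposite signs.
Since f is a polynomial it is continuous on [1, 4].
By the Intermediate Value Theorem, f takes the value 0 somewhere in the open interval.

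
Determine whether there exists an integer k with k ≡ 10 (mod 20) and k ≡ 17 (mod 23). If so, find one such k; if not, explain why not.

k = 270

Since 20 and 23 share no common factor, CRT says the pair of congruences has a solution (unique mod 460).
Any solution of the first congruence is k = 10 + 20t; substituting into the second, 20t ≡ 17 − 10 ≡ 7 (mod 23).
To invert 20 modulo 23: 23 = 1·20 + 3, 20 = 6·3 + 2, 3 = 1·2 + 1, 2 = 2·1 + 0, and unwinding, 1 = 3 − 1·2 = 3 − (20 − 6·3) = −20 + 7·3 = −20 + 7·(23 − 1·20) = 7·23 − 8·20. Thus 20⁻¹ ≡ -8 ≡ 15 (mod 23).
Multiplying by 15: t ≡ 15·7 = 105 ≡ 13 (mod 23).
Taking t = 13 gives k = 10 + 20·13 = 270.
Verify: 270 = 13·20 + 10 and 270 = 11·23 + 17. ✓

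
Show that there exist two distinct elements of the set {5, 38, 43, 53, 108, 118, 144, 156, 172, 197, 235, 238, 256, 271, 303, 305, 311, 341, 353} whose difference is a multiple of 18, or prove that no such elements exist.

Both 5 and 311 leave remainder 5 on division by 18; their difference 306 = 17·18 is a multiple of 18.

The pair (5, 311) works.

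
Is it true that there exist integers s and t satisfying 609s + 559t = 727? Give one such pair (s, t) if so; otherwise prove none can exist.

Since gcd(609, 559) = 1, every integer is an integer combination of 609 and 559.
Run the Euclidean algorithm on 609 and 559: 609 = 1·559 + 50, 559 = 11·50 + 9, 50 = 5·9 + 5, 9 = 1·5 + 4, 5 = 1·4 + 1, 4 = 4·1 + 0.
Unwinding: 1 = 5 − 1·4 = 5 − (9 − 1·5) = −9 + 2·5 = −9 + 2·(50 − 5·9) = 2·50 − 11·9 = 2·50 − 11·(559 − 11·50) = −11·559 + 123·50 = −11·559 + 123·(609 − 1·559) = 123·609 − 134·559, i.e. 609·123 + 559·(-134) = 1.
Scaling by 727 gives the particular solution (s, t) = (89421, -97418).
Shifting by a multiple of (559, −609) keeps it a solution: s = 89421 − 159·559 = 540, t = -97418 + 159·609 = -587.
Indeed 609·540 + 559·(-587) = 328860 − 328133 = 727.

s = 540, t = -587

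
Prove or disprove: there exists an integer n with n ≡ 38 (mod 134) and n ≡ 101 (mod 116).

There is no such integer.

gcd(134, 116) = 2. If n ≡ 38 (mod 134) and n ≡ 101 (mod 116), then n ≡ 38 (mod 2) and n ≡ 101 (mod 2).
But 38 mod 2 = 0 while 101 mod 2 = 1, a contradiction.
Therefore no such n exists.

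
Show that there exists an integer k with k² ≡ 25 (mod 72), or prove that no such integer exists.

k = 13

k = 13 works: 13² = 169, and 169 − 25 = 144 = 2·72.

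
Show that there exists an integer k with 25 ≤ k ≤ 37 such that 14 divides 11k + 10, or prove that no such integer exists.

k = 36

At k = 36 we get 11·36 + 10 = 406, and 406 = 14·29.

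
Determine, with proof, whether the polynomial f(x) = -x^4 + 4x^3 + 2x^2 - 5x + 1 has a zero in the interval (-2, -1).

f(-2) = -29 and f(-1) = 3, which have opposite signs.
f is continuous everywhere (it is a polynomial), in particular on [-2, -1].
By the Intermediate Value Theorem, f takes the value 0 somewhere in the open interval.

Yes, f has a root in the interval.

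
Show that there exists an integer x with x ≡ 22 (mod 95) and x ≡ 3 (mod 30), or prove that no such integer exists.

There is no such integer.

gcd(95, 30) = 5. If x ≡ 22 (mod 95) and x ≡ 3 (mod 30), then x ≡ 22 (mod 5) and x ≡ 3 (mod 5).
However 22 ≡ 2 and 3 ≡ 3 (mod 5), and 2 ≠ 3.
Hence the system has no solution.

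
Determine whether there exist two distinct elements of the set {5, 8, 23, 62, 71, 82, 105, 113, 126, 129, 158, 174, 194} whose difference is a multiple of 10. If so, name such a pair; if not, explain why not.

Reduce each element mod 10: 5↦5, 8↦8, 23↦3, 62↦2, 71↦1, 82↦2, 105↦5, 113↦3, 126↦6, 129↦9, 158↦8, 174↦4, 194↦4. The residue 5 repeats (at 5 and 105), and 105 − 5 = 100 = 10·10.

The pair (5, 105) works.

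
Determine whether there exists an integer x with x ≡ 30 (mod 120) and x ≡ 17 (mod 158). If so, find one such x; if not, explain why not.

There is no such integer.

Both moduli are multiples of 2 = gcd(120, 158), so any solution would satisfy x ≡ 30 and x ≡ 17 modulo 2 simultaneously.
These are incompatible: 30 − 17 = 13 is not divisible by 2.
Therefore no such x exists.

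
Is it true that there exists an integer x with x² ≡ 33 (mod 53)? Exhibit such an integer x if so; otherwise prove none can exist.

No, no such integer exists.

53 is prime, so by Euler's criterion 33 is a square mod 53 iff 33^((53−1)/2) = 33^26 ≡ 1 (mod 53).
Repeated squaring mod 53: 33^2 = 1089 ≡ 29; 33^4 ≡ 29² = 841 ≡ 46; 33^8 ≡ 46² = 2116 ≡ 49; 33^16 ≡ 49² = 2401 ≡ 16.
Since 26 = 16 + 8 + 2, 33^26 ≡ 16 · 49 · 29; multiplying out mod 53: 16·49 = 784 ≡ 42, then 42·29 = 1218 ≡ 52. Thus 33^26 ≡ 52 ≡ −1 (mod 53).
The value −1 means 33 is a non-residue modulo 53, so x² ≡ 33 (mod 53) is impossible.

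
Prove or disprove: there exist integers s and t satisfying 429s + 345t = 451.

There are no such integers.

gcd(429, 345) = 3, so every integer of the form 429s + 345t is a multiple of 3.
However 451 leaves remainder 1 on division by 3.
Therefore 429s + 345t = 451 has no solution in integers.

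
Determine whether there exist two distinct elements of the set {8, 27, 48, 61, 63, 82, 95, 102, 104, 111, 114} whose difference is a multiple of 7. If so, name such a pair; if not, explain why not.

Reduce each element mod 7: 8↦1, 27↦6, 48↦6, 61↦5, 63↦0, 82↦5, 95↦4, 102↦4, 104↦6, 111↦6, 114↦2. The residue 6 repeats (at 27 and 48), and 48 − 27 = 21 = 3·7.

Yes: 27 and 48.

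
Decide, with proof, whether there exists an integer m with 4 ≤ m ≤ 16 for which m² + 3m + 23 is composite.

m = 11

At m = 11: 11² + 3·11 + 23 = 177 = 3·59, which is composite.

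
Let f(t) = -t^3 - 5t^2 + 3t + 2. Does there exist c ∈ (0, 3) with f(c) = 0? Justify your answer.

f(0) = 2 and f(3) = -61, which have opposite signs.
Since f is a polynomial it is continuous on [0, 3].
So by the Intermediate Value Theorem there is a c strictly between 0 and 3 with f(c) = 0.

Yes, f has a root in the interval.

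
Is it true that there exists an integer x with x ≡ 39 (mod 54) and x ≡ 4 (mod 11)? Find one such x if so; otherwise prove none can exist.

x = 147

Since 54 and 11 share no common factor, CRT says the pair of congruences has a solution (unique mod 594).
Write x = 39 + 54t and require 39 + 54t ≡ 4 (mod 11), i.e. 54t ≡ 9 (mod 11).
54 ≡ 10 (mod 11), so this reads 10t ≡ 9 (mod 11). Invert 10 mod 11 by the Euclidean algorithm: 11 = 1·10 + 1, 10 = 10·1 + 0; back-substituting, 1 = 11 − 1·10. Hence 10·(-1) ≡ 1, so 10⁻¹ ≡ -1 ≡ 10 (mod 11).
Multiplying by 10: t ≡ 10·9 = 90 ≡ 2 (mod 11).
Taking t = 2 gives x = 39 + 54·2 = 147.
Verify: 147 = 2·54 + 39 and 147 = 13·11 + 4. ✓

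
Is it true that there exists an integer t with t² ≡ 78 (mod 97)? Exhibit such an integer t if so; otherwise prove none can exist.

Apply Euler's criterion with the prime 97: 78 is a quadratic residue iff 78^48 ≡ 1 (mod 97), and a non-residue iff it is ≡ −1.
Squaring successively (mod 97): 78^2 = 6084 ≡ 70; 78^4 ≡ 70² = 4900 ≡ 50; 78^8 ≡ 50² = 2500 ≡ 75; 78^16 ≡ 75² = 5625 ≡ 96; 78^32 ≡ 96² = 9216 ≡ 1.
Since 48 = 32 + 16, 78^48 ≡ 1 · 96; multiplying out mod 97: 1·96 = 96 ≡ 96. Thus 78^48 ≡ 96 ≡ −1 (mod 97).
The value −1 means 78 is a non-residue modulo 97, so t² ≡ 78 (mod 97) is impossible.

No, no such integer exists.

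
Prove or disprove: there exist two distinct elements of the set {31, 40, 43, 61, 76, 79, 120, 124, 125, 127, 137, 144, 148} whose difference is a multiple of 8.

31 and 79 are such a pair.

31 mod 8 = 7 and 79 mod 8 = 7, so 79 − 31 = 48 = 6·8.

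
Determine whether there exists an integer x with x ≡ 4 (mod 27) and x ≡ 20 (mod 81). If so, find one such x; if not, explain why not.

gcd(27, 81) = 27. If x ≡ 4 (mod 27) and x ≡ 20 (mod 81), then x ≡ 4 (mod 27) and x ≡ 20 (mod 27).
But 4 mod 27 = 4 while 20 mod 27 = 20, a contradiction.
So no integer satisfies both congruences.

No, no such integer exists.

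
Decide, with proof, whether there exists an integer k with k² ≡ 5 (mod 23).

23 is prime, so by Euler's criterion 5 is a square mod 23 iff 5^((23−1)/2) = 5^11 ≡ 1 (mod 23).
Squaring successively (mod 23): 5^2 = 25 ≡ 2; 5^4 ≡ 2² = 4 ≡ 4; 5^8 ≡ 4² = 16 ≡ 16.
Since 11 = 8 + 2 + 1, 5^11 ≡ 16 · 2 · 5; multiplying out mod 23: 16·2 = 32 ≡ 9, then 9·5 = 45 ≡ 22. Thus 5^11 ≡ 22 ≡ −1 (mod 23).
The value −1 means 5 is a non-residue modulo 23, so k² ≡ 5 (mod 23) is impossible.

No, no such integer exists.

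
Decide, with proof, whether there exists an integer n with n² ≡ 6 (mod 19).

n = 14 works: 14² = 196, and 196 − 6 = 190 = 10·19.

n = 14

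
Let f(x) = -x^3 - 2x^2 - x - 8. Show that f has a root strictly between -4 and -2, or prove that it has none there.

Such a root exists.

f(-4) = 28 and f(-2) = -6, which have opposite signs.
f is continuous everywhere (it is a polynomial), in particular on [-4, -2].
By the Intermediate Value Theorem, f takes the value 0 somewhere in the open interval.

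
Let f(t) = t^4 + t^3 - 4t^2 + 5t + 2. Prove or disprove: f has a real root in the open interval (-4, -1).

f(-4) = 110 and f(-1) = -7, which have opposite signs.
Since f is a polynomial it is continuous on [-4, -1].
By the Intermediate Value Theorem, f takes the value 0 somewhere in the open interval.

Yes, f has a root in the interval.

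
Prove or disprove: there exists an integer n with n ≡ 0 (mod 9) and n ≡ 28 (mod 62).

n = 90

The moduli 9 and 62 are coprime, so by the Chinese Remainder Theorem a unique solution modulo 558 exists.
Write n = 0 + 9t and require 0 + 9t ≡ 28 (mod 62), i.e. 9t ≡ 28 (mod 62).
Invert 9 mod 62 by the Euclidean algorithm: 62 = 6·9 + 8, 9 = 1·8 + 1, 8 = 8·1 + 0; back-substituting, 1 = 9 − 1·8 = 9 − (62 − 6·9) = −62 + 7·9. Hence 9·7 ≡ 1, so 9⁻¹ ≡ 7 (mod 62).
Therefore t ≡ 7·28 = 196 ≡ 10 (mod 62).
Taking t = 10 gives n = 0 + 9·10 = 90.
Check: 90 mod 9 = 0, 90 mod 62 = 28. ✓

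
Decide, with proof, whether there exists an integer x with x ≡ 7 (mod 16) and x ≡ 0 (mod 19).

x = 247

gcd(16, 19) = 1, so the Chinese Remainder Theorem guarantees exactly one residue class mod 304 satisfying both.
Write x = 7 + 16t and require 7 + 16t ≡ 0 (mod 19), i.e. 16t ≡ 12 (mod 19).
To invert 16 modulo 19: 19 = 1·16 + 3, 16 = 5·3 + 1, 3 = 3·1 + 0, and unwinding, 1 = 16 − 5·3 = 16 − 5·(19 − 1·16) = −5·19 + 6·16. Thus 16⁻¹ ≡ 6 (mod 19).
Therefore t ≡ 6·12 = 72 ≡ 15 (mod 19).
With t = 15: x = 7 + 16·15 = 247.
Verify: 247 = 15·16 + 7 and 247 = 13·19 + 0. ✓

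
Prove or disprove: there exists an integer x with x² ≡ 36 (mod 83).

x = 77

Take x = 77. Then 77² = 5929 = 71·83 + 36, so 77² ≡ 36 (mod 83).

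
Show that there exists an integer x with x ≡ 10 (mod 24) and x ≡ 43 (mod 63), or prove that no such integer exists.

Here gcd(24, 63) = 3, and both 10 and 43 leave remainder 1 mod 3, so the system is consistent.
List candidates x ≡ 10 (mod 24): 10, 34, 58, 82, 106. Modulo 63 these are 10, 34, 58, 19, 43; 106 gives 43 as required.
Verify: 106 = 4·24 + 10 and 106 = 1·63 + 43. ✓

x = 106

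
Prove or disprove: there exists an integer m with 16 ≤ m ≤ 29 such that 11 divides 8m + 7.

m = 17

Try m = 17: 8·17 + 7 = 143 = 13·11, which is divisible by 11.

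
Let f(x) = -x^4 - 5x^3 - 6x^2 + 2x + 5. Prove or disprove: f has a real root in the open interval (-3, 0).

f(-3) = -1 and f(0) = 5, which have opposite signs.
Since f is a polynomial it is continuous on [-3, 0].
By the Intermediate Value Theorem f must vanish at some point of (-3, 0).

Such a root exists.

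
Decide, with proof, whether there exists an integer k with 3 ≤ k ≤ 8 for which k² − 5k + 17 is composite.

No such integer k in that range exists.

The values for k = 3, 4, …, 8 are 11, 13, 17, 23, 31, 41, and each of these is prime.
So no value in the range makes the expression composite.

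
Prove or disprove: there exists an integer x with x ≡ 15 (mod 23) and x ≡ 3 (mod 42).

The moduli 23 and 42 are coprime, so by the Chinese Remainder Theorem a unique solution modulo 966 exists.
Any solution of the first congruence is x = 15 + 23t; substituting into the second, 23t ≡ 3 − 15 ≡ 30 (mod 42).
To invert 23 modulo 42: 42 = 1·23 + 19, 23 = 1·19 + 4, 19 = 4·4 + 3, 4 = 1·3 + 1, 3 = 3·1 + 0, and unwinding, 1 = 4 − 1·3 = 4 − (19 − 4·4) = −19 + 5·4 = −19 + 5·(23 − 1·19) = 5·23 − 6·19 = 5·23 − 6·(42 − 1·23) = −6·42 + 11·23. Thus 23⁻¹ ≡ 11 (mod 42).
Therefore t ≡ 11·30 = 330 ≡ 36 (mod 42).
Taking t = 36 gives x = 15 + 23·36 = 843.
Verify: 843 = 36·23 + 15 and 843 = 20·42 + 3. ✓

x = 843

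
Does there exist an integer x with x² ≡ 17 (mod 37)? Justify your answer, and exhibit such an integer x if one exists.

Apply Euler's criterion with the prime 37: 17 is a quadratic residue iff 17^18 ≡ 1 (mod 37), and a non-residue iff it is ≡ −1.
Repeated squaring mod 37: 17^2 = 289 ≡ 30; 17^4 ≡ 30² = 900 ≡ 12; 17^8 ≡ 12² = 144 ≡ 33; 17^16 ≡ 33² = 1089 ≡ 16.
Since 18 = 16 + 2, 17^18 ≡ 16 · 30; multiplying out mod 37: 16·30 = 480 ≡ 36. Thus 17^18 ≡ 36 ≡ −1 (mod 37).
The value −1 means 17 is a non-residue modulo 37, so x² ≡ 17 (mod 37) is impossible.

There is no such integer.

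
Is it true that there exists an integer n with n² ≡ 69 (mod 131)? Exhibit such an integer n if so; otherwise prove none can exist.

There is no such integer.

Apply Euler's criterion with the prime 131: 69 is a quadratic residue iff 69^65 ≡ 1 (mod 131), and a non-residue iff it is ≡ −1.
Repeated squaring mod 131: 69^2 = 4761 ≡ 45; 69^4 ≡ 45² = 2025 ≡ 60; 69^8 ≡ 60² = 3600 ≡ 63; 69^16 ≡ 63² = 3969 ≡ 39; 69^32 ≡ 39² = 1521 ≡ 80; 69^64 ≡ 80² = 6400 ≡ 112.
Since 65 = 64 + 1, 69^65 ≡ 112 · 69; multiplying out mod 131: 112·69 = 7728 ≡ 130. Thus 69^65 ≡ 130 ≡ −1 (mod 131).
The value −1 means 69 is a non-residue modulo 131, so n² ≡ 69 (mod 131) is impossible.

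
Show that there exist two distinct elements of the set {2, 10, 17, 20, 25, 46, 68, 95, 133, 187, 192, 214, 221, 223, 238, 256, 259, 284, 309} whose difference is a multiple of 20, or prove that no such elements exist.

Residues mod 20: 2↦2, 10↦10, 17↦17, 20↦0, 25↦5, 46↦6, 68↦8, 95↦15, 133↦13, 187↦7, 192↦12, 214↦14, 221↦1, 223↦3, 238↦18, 256↦16, 259↦19, 284↦4, 309↦9.
These 19 residues are pairwise different, hence no difference of two elements is divisible by 20.

There is no such pair.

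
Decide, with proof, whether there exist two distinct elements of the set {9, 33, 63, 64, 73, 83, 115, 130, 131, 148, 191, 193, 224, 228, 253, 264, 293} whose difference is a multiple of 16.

Yes: 9 and 73.

Reduce each element mod 16: 9↦9, 33↦1, 63↦15, 64↦0, 73↦9, 83↦3, 115↦3, 130↦2, 131↦3, 148↦4, 191↦15, 193↦1, 224↦0, 228↦4, 253↦13, 264↦8, 293↦5. The residue 9 repeats (at 9 and 73), and 73 − 9 = 64 = 4·16.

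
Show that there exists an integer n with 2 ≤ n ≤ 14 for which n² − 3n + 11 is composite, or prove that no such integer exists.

At n = 4: 4² − 3·4 + 11 = 15 = 3·5, which is composite.

n = 4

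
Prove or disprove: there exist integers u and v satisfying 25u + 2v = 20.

Since gcd(25, 2) = 1, every integer is an integer combination of 25 and 2.
Dividing repeatedly: 25 = 12·2 + 1, 2 = 2·1 + 0.
Back-substituting, 1 = 25 − 12·2; that is, 25·1 + 2·(-12) = 1.
Multiplying through by 20: u = 1·20 = 20, v = (-12)·20 = -240 is a solution.
The general solution is u = 20 + 2k, v = -240 − 25k; taking k = -10 gives the smaller pair u = 0, v = 10.
Check: 25·0 + 2·10 = 0 + 20 = 20. ✓

u = 0, v = 10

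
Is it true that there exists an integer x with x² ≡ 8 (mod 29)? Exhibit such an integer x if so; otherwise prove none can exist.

There is no such integer.

29 is prime, so by Euler's criterion 8 is a square mod 29 iff 8^((29−1)/2) = 8^14 ≡ 1 (mod 29).
Squaring successively (mod 29): 8^2 = 64 ≡ 6; 8^4 ≡ 6² = 36 ≡ 7; 8^8 ≡ 7² = 49 ≡ 20.
Since 14 = 8 + 4 + 2, 8^14 ≡ 20 · 7 · 6; multiplying out mod 29: 20·7 = 140 ≡ 24, then 24·6 = 144 ≡ 28. Thus 8^14 ≡ 28 ≡ −1 (mod 29).
The value −1 means 8 is a non-residue modulo 29, so x² ≡ 8 (mod 29) is impossible.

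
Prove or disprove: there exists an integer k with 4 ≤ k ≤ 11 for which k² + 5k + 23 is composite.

The values for k = 4, 5, …, 11 are 59, 73, 89, 107, 127, 149, 173, 199, and each of these is prime.
So no value in the range makes the expression composite.

No, no such integer k in that range exists.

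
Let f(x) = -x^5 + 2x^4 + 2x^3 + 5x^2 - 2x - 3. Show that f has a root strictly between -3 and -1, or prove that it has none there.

No.

f(-3) = 399 and f(-1) = 5, both positive, so a sign-change argument is unavailable; we show f keeps this sign on the whole interval.
Substitute x = -1 − u, where 0 < u < 2 on the interval. Expanding, f(-1 − u) = u^5 + 7u^4 + 16u^3 + 21u^2 + 19u + 5.
All 6 nonzero coefficients of this polynomial in u are positive; hence for u > 0 the value is a sum of positive terms (the constant 5 among them).
So f is strictly positive on (-3, -1); no root exists in the interval.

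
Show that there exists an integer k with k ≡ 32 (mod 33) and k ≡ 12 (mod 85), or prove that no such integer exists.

k = 692

Since 33 and 85 share no common factor, CRT says the pair of congruences has a solution (unique mod 2805).
Write k = 32 + 33t and require 32 + 33t ≡ 12 (mod 85), i.e. 33t ≡ 65 (mod 85).
Note 33·67 = 2211 ≡ 1 (mod 85) (as 2211 − 1 = 26·85), so 33⁻¹ ≡ 67.
Therefore t ≡ 67·65 = 4355 ≡ 20 (mod 85).
With t = 20: k = 32 + 33·20 = 692.
Verify: 692 = 20·33 + 32 and 692 = 8·85 + 12. ✓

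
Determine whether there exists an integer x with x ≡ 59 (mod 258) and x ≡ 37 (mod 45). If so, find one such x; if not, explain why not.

There is no such integer.

gcd(258, 45) = 3. If x ≡ 59 (mod 258) and x ≡ 37 (mod 45), then x ≡ 59 (mod 3) and x ≡ 37 (mod 3).
However 59 ≡ 2 and 37 ≡ 1 (mod 3), and 2 ≠ 1.
Therefore no such x exists.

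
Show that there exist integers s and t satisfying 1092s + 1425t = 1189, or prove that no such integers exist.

There are no such integers.

Any value of 1092s + 1425t is a multiple of gcd(1092, 1425) = 3.
But 1189 = 3·396 + 1, so 3 ∤ 1189.
So the equation is unsolvable over ℤ.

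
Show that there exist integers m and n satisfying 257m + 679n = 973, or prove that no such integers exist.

m = 231, n = -86

257 and 679 are coprime, so 257m + 679n ranges over all of ℤ.
Euclidean algorithm: 679 = 2·257 + 165, 257 = 1·165 + 92, 165 = 1·92 + 73, 92 = 1·73 + 19, 73 = 3·19 + 16, 19 = 1·16 + 3, 16 = 5·3 + 1, 3 = 3·1 + 0.
Unwinding: 1 = 16 − 5·3 = 16 − 5·(19 − 1·16) = −5·19 + 6·16 = −5·19 + 6·(73 − 3·19) = 6·73 − 23·19 = 6·73 − 23·(92 − 1·73) = −23·92 + 29·73 = −23·92 + 29·(165 − 1·92) = 29·165 − 52·92 = 29·165 − 52·(257 − 1·165) = −52·257 + 81·165 = −52·257 + 81·(679 − 2·257) = 81·679 − 214·257, i.e. 257·(-214) + 679·81 = 1.
Times 973: 257·(-208222) + 679·78813 = 973, so (-208222, 78813) solves it.
Adding 307·679 to m and subtracting 307·257 from n gives the tidier solution (231, -86).
Indeed 257·231 + 679·(-86) = 59367 − 58394 = 973.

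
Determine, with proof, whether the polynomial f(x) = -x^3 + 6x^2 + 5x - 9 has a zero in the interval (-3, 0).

f(-3) = 57 and f(0) = -9, which have opposite signs.
Since f is a polynomial it is continuous on [-3, 0].
By the Intermediate Value Theorem, f takes the value 0 somewhere in the open interval.

Yes, f has a root in the interval.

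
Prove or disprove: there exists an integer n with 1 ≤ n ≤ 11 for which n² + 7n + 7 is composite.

At n = 11: 11² + 7·11 + 7 = 205 = 5·41, which is composite.

n = 11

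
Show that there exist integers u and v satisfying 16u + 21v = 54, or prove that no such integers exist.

u = 6, v = -2

Since gcd(16, 21) = 1, every integer is an integer combination of 16 and 21.
Run the Euclidean algorithm on 21 and 16: 21 = 1·16 + 5, 16 = 3·5 + 1, 5 = 5·1 + 0.
Working back up the chain: 1 = 16 − 3·5 = 16 − 3·(21 − 1·16) = −3·21 + 4·16. So 16·4 + 21·(-3) = 1.
Multiplying through by 54: u = 4·54 = 216, v = (-3)·54 = -162 is a solution.
Shifting by a multiple of (21, −16) keeps it a solution: u = 216 − 10·21 = 6, v = -162 + 10·16 = -2.
Check: 16·6 + 21·(-2) = 96 − 42 = 54. ✓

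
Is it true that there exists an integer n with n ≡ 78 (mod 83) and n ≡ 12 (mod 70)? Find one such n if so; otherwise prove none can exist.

n = 3232

The moduli 83 and 70 are coprime, so by the Chinese Remainder Theorem a unique solution modulo 5810 exists.
Write n = 78 + 83t and require 78 + 83t ≡ 12 (mod 70), i.e. 83t ≡ 4 (mod 70).
83 ≡ 13 (mod 70), so this reads 13t ≡ 4 (mod 70). Invert 13 mod 70 by the Euclidean algorithm: 70 = 5·13 + 5, 13 = 2·5 + 3, 5 = 1·3 + 2, 3 = 1·2 + 1, 2 = 2·1 + 0; back-substituting, 1 = 3 − 1·2 = 3 − (5 − 1·3) = −5 + 2·3 = −5 + 2·(13 − 2·5) = 2·13 − 5·5 = 2·13 − 5·(70 − 5·13) = −5·70 + 27·13. Hence 13·27 ≡ 1, so 13⁻¹ ≡ 27 (mod 70).
Therefore t ≡ 27·4 = 108 ≡ 38 (mod 70).
Taking t = 38 gives n = 78 + 83·38 = 3232.
Verify: 3232 = 38·83 + 78 and 3232 = 46·70 + 12. ✓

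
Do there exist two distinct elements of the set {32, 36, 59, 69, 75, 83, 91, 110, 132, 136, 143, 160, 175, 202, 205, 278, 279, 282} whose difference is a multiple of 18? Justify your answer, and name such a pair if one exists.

Residues mod 18: 32↦14, 36↦0, 59↦5, 69↦15, 75↦3, 83↦11, 91↦1, 110↦2, 132↦6, 136↦10, 143↦17, 160↦16, 175↦13, 202↦4, 205↦7, 278↦8, 279↦9, 282↦12.
These 18 residues are pairwise different, hence no difference of two elements is divisible by 18.

No such pair exists.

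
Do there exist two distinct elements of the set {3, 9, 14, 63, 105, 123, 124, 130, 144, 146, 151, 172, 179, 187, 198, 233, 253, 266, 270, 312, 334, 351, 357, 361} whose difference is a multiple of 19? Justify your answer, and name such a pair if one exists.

Both 9 and 123 leave remainder 9 on division by 19; their difference 114 = 6·19 is a multiple of 19.

Yes: 9 and 123.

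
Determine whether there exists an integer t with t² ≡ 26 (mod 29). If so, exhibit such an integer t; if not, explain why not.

No, no such integer exists.

29 is prime, so by Euler's criterion 26 is a square mod 29 iff 26^((29−1)/2) = 26^14 ≡ 1 (mod 29).
Repeated squaring mod 29: 26^2 = 676 ≡ 9; 26^4 ≡ 9² = 81 ≡ 23; 26^8 ≡ 23² = 529 ≡ 7.
Since 14 = 8 + 4 + 2, 26^14 ≡ 7 · 23 · 9; multiplying out mod 29: 7·23 = 161 ≡ 16, then 16·9 = 144 ≡ 28. Thus 26^14 ≡ 28 ≡ −1 (mod 29).
By Euler's criterion 26 is a quadratic non-residue mod 29: no t satisfies t² ≡ 26 (mod 29).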